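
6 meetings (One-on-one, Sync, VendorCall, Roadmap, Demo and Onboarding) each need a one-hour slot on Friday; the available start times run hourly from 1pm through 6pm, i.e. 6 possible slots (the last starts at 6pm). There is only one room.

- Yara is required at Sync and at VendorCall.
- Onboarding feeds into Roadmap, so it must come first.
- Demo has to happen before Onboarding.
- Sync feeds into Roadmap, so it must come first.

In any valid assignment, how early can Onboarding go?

Precedence pushes Onboarding to at least 2pm; downstream work caps Onboarding at 5pm.
Onboarding at 2pm is achievable: Onboarding=2pm; VendorCall=6pm; Sync=3pm; Demo=1pm; Roadmap=4pm; One-on-one=5pm.

2pm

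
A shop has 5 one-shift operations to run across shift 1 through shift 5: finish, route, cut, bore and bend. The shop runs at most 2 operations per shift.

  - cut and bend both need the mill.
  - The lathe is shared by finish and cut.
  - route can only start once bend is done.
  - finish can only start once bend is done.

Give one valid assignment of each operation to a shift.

finish in shift 2, bend in shift 1, bore in shift 1, route in shift 2, cut in shift 3

Checking: bend(shift 1) before route(shift 2); bend(shift 1) before finish(shift 2); finish(shift 2) != cut(shift 3); cut(shift 3) != bend(shift 1); max 2 per shift (cap 2).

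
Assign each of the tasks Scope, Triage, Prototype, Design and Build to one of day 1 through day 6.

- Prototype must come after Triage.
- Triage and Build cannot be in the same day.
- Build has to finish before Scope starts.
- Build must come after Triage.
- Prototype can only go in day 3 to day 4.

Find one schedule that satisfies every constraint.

Triage=day 1, Build=day 2, Prototype=day 3, Design=day 1, Scope=day 3

Checking: Triage(day 1) before Prototype(day 3); Build(day 2) before Scope(day 3); Triage(day 1) before Build(day 2); Triage(day 1) != Build(day 2); Prototype=day 3 in [day 3,day 4].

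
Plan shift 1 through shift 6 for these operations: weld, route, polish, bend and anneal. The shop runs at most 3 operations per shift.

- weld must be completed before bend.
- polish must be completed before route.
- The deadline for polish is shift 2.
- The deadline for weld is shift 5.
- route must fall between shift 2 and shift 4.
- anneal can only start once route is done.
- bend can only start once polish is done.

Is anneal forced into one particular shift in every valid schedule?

anneal can be shift 3 (e.g. anneal=shift 3, polish=shift 1, bend=shift 2, weld=shift 1, route=shift 2) or shift 4 (e.g. anneal=shift 4; weld=shift 1; route=shift 2; bend=shift 2; polish=shift 1).

No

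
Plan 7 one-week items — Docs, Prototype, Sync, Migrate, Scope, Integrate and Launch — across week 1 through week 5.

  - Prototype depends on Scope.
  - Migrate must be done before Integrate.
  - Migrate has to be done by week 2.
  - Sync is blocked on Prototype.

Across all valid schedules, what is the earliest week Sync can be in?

Precedence pushes Sync to at least week 3.
Sync at week 3 is achievable: Sync -> week 3; Launch -> week 1; Prototype -> week 2; Migrate -> week 1; Scope -> week 1; Integrate -> week 2; Docs -> week 1.

week 3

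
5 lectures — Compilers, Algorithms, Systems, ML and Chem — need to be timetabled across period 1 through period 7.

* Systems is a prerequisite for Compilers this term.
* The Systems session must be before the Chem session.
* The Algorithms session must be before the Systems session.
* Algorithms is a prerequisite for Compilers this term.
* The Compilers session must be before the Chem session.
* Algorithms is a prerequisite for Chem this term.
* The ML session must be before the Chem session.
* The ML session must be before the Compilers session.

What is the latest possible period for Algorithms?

Downstream work caps Algorithms at period 4.
Algorithms at period 4 is achievable: Compilers=period 6, Algorithms=period 4, Systems=period 5, Chem=period 7, ML=period 1.

period 4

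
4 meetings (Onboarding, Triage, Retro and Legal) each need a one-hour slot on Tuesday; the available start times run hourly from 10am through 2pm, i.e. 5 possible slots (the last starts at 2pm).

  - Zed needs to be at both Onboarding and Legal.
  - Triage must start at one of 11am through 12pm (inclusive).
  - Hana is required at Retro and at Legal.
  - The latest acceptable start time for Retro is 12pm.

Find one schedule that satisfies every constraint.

Onboarding=10am, Retro=10am, Legal=11am, Triage=11am

Checking: Onboarding(10am) != Legal(11am); Retro(10am) != Legal(11am); Triage=11am in [11am,12pm]; Retro=10am in [10am,12pm].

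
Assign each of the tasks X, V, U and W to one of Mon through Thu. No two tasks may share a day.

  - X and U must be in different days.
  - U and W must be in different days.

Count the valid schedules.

24

Splitting on X: it can be Mon (6), Tue (6), Wed (6), Thu (6). Listing each branch's schedules as (V, U, W):
X=Mon: (Tue,Wed,Thu) (Tue,Thu,Wed) (Wed,Tue,Thu) (Wed,Thu,Tue) (Thu,Tue,Wed) (Thu,Wed,Tue) — 6.
X=Tue: (Mon,Wed,Thu) (Mon,Thu,Wed) (Wed,Mon,Thu) (Wed,Thu,Mon) (Thu,Mon,Wed) (Thu,Wed,Mon) — 6.
X=Wed: (Mon,Tue,Thu) (Mon,Thu,Tue) (Tue,Mon,Thu) (Tue,Thu,Mon) (Thu,Mon,Tue) (Thu,Tue,Mon) — 6.
X=Thu: (Mon,Tue,Wed) (Mon,Wed,Tue) (Tue,Mon,Wed) (Tue,Wed,Mon) (Wed,Mon,Tue) (Wed,Tue,Mon) — 6.
Summing: 6 + 6 + 6 + 6 = 24.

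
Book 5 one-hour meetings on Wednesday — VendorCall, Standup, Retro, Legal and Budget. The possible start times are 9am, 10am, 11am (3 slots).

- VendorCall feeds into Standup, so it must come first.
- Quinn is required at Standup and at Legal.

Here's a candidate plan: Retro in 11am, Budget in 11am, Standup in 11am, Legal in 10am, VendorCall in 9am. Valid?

Valid

Quinn is required at Standup and at Legal — holds.
VendorCall feeds into Standup, so it must come first — holds.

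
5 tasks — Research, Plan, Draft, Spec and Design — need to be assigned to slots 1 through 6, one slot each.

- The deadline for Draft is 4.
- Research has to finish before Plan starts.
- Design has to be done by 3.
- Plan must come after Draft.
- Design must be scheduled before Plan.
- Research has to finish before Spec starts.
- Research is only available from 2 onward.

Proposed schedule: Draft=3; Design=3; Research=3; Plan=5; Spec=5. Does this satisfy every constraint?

Research has to finish before Plan starts — holds.
Research is only available from 2 onward — holds.
Design must be scheduled before Plan — holds.
Design has to be done by 3 — holds.
Plan must come after Draft — holds.
The deadline for Draft is 4 — holds.
Research has to finish before Spec starts — holds.

Yes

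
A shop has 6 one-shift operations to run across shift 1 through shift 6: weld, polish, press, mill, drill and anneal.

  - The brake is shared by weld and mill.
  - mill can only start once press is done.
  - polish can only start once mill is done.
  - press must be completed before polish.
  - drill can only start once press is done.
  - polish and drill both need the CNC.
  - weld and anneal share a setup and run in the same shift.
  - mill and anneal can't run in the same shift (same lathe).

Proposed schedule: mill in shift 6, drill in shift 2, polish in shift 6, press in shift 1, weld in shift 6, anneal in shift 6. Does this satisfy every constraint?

press must be completed before polish — holds.
drill can only start once press is done — holds.
weld and anneal share a setup and run in the same shift — holds.
mill and anneal can't run in the same shift (same lathe) — violated.
mill can only start once press is done — holds.
The brake is shared by weld and mill — violated.
polish can only start once mill is done — violated.
polish and drill both need the CNC — holds.

No. The brake is shared by weld and mill is not satisfied.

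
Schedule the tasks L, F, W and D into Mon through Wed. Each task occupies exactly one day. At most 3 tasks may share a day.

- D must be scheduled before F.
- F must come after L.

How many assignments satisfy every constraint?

Splitting on L: it can be Mon (9), Tue (6). Listing each branch's schedules as (F, W, D):
L=Mon: (Tue,Mon,Mon) (Tue,Tue,Mon) (Tue,Wed,Mon) (Wed,Mon,Mon) (Wed,Mon,Tue) (Wed,Tue,Mon) (Wed,Tue,Tue) (Wed,Wed,Mon) (Wed,Wed,Tue) — 9.
L=Tue: (Wed,Mon,Mon) (Wed,Mon,Tue) (Wed,Tue,Mon) (Wed,Tue,Tue) (Wed,Wed,Mon) (Wed,Wed,Tue) — 6.
Summing: 9 + 6 = 15.

15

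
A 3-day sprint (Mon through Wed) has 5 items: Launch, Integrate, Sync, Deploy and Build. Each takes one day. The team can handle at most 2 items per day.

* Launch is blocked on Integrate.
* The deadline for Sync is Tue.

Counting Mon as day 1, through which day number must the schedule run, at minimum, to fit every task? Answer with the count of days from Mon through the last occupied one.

3 days

The precedence chain requires at least 2 distinct days.
With at most 2 per day and 5 tasks, at least 3 days are needed.
3 works (last occupied day: Wed): for example Launch -> Tue, Build -> Wed, Deploy -> Tue, Integrate -> Mon, Sync -> Mon.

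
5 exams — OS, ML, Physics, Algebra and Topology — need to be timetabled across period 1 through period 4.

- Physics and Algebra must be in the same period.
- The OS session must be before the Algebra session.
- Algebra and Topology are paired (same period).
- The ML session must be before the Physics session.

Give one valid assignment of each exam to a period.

Physics in period 2; Algebra in period 2; ML in period 1; OS in period 1; Topology in period 2

Checking: OS(period 1) before Algebra(period 2); ML(period 1) before Physics(period 2); Physics = Algebra = period 2; Algebra = Topology = period 2.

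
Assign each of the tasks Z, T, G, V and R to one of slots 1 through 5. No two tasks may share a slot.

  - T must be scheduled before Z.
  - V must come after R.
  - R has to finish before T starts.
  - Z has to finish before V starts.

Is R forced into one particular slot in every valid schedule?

No

R can be 1 (e.g. R=1, T=2, Z=3, G=5, V=4) or 2 (e.g. Z=4; G=1; V=5; R=2; T=3).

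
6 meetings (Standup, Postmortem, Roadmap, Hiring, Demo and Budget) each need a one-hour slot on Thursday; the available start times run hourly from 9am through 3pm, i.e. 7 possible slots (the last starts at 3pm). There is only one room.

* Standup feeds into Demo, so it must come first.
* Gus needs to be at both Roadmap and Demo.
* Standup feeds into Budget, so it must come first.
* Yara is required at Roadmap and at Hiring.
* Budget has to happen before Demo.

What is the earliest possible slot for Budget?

10am

Precedence pushes Budget to at least 10am; downstream work caps Budget at 2pm.
Budget at 10am is achievable: Hiring -> 2pm, Postmortem -> 12pm, Standup -> 9am, Budget -> 10am, Demo -> 11am, Roadmap -> 1pm.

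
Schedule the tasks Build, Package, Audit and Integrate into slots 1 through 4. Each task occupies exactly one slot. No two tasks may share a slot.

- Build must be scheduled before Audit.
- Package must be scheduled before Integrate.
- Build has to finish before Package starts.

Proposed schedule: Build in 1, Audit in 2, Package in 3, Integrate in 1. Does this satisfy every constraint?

Build must be scheduled before Audit — holds.
No two tasks may share a slot — violated.
Build has to finish before Package starts — holds.
Package must be scheduled before Integrate — violated.

No — it violates: No two tasks may share a slot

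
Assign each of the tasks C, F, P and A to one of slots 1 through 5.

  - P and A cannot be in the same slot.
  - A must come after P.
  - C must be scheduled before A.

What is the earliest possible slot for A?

2

Precedence pushes A to at least 2.
A at 2 is achievable: F -> 1; P -> 1; C -> 1; A -> 2.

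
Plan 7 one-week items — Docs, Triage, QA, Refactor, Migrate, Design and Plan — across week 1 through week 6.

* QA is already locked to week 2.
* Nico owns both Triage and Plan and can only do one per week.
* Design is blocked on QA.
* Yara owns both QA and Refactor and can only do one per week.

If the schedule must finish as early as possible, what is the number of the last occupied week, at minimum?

The precedence chain requires at least 2 distinct weeks.
Propagating the time windows through the other constraints, Design can't land before week 3, so the schedule must run through at least week 3.
3 works (last occupied week: week 3): for example Triage in week 1; Migrate in week 1; Plan in week 2; QA in week 2; Refactor in week 1; Docs in week 1; Design in week 3.

week 3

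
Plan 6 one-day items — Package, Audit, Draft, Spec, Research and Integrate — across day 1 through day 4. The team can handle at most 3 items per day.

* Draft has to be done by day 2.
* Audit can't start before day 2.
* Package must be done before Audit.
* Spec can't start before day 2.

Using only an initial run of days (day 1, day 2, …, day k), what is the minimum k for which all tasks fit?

The precedence chain requires at least 2 distinct days.
With at most 3 per day and 6 tasks, at least 2 days are needed.
2 works (last occupied day: day 2): for example Audit in day 2, Integrate in day 2, Spec in day 2, Package in day 1, Draft in day 1, Research in day 1.

2 days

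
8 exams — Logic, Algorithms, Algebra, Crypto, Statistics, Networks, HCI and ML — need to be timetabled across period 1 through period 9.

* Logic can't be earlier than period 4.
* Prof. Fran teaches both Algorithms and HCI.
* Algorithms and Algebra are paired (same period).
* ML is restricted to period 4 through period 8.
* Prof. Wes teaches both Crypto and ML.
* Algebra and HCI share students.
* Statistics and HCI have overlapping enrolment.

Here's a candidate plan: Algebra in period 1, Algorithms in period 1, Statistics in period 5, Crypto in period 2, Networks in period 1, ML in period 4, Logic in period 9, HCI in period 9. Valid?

Prof. Fran teaches both Algorithms and HCI — holds.
Algorithms and Algebra are paired (same period) — holds.
ML is restricted to period 4 through period 8 — holds.
Statistics and HCI have overlapping enrolment — holds.
Logic can't be earlier than period 4 — holds.
Algebra and HCI share students — holds.
Prof. Wes teaches both Crypto and ML — holds.

Valid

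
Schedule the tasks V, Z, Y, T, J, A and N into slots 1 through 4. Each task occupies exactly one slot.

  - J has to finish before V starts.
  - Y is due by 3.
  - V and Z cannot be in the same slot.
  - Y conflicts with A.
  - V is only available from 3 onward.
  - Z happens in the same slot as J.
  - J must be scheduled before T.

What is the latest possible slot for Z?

3

Z must be in the same slot as J, which can't be after 3, so Z is at most 3.
Z at 3 is achievable: A=2; J=3; T=4; Z=3; Y=1; N=1; V=4.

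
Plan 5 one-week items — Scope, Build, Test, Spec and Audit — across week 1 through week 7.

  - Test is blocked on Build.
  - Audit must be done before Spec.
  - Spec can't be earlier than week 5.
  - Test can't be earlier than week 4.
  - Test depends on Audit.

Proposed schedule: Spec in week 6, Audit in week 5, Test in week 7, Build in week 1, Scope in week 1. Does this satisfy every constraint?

Yes, all constraints hold

Test depends on Audit — holds.
Test is blocked on Build — holds.
Test can't be earlier than week 4 — holds.
Audit must be done before Spec — holds.
Spec can't be earlier than week 5 — holds.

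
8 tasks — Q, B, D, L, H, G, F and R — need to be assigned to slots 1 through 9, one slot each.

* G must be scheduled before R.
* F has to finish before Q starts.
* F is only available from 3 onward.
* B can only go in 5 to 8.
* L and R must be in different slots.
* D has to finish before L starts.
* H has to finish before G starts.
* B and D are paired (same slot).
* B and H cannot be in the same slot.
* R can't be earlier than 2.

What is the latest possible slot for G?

8

Precedence pushes G to at least 2; downstream work caps G at 8.
G at 8 is achievable: R in 9; B in 5; F in 3; L in 6; G in 8; H in 1; D in 5; Q in 4.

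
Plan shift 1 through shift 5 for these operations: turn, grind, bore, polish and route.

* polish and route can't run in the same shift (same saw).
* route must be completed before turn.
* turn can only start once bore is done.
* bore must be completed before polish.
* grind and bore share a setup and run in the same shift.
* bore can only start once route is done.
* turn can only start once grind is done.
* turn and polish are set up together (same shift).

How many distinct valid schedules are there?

Splitting on turn: it can be shift 3 (1), shift 4 (3), shift 5 (6). Listing each branch's schedules as (grind, bore, polish, route) by shift number:
turn=shift 3: (2,2,3,1) — 1.
turn=shift 4: (2,2,4,1) (3,3,4,1) (3,3,4,2) — 3.
turn=shift 5: (2,2,5,1) (3,3,5,1) (3,3,5,2) (4,4,5,1) (4,4,5,2) (4,4,5,3) — 6.
Summing: 1 + 3 + 6 = 10.

10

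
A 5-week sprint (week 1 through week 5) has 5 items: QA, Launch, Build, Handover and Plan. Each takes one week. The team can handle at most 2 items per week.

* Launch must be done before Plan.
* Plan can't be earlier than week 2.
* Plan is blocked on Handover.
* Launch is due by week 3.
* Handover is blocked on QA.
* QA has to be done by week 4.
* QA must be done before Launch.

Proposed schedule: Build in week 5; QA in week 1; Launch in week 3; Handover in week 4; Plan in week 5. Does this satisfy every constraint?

QA has to be done by week 4 — holds.
The team can handle at most 2 items per week — holds.
Plan is blocked on Handover — holds.
Launch must be done before Plan — holds.
Plan can't be earlier than week 2 — holds.
QA must be done before Launch — holds.
Handover is blocked on QA — holds.
Launch is due by week 3 — holds.

Valid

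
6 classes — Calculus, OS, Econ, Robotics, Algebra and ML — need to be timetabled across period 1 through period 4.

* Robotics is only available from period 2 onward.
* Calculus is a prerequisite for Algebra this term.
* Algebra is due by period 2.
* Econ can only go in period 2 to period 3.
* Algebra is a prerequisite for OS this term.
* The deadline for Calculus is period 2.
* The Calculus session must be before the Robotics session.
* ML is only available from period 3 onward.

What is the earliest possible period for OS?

period 3

Precedence pushes OS to at least period 3.
OS at period 3 is achievable: Robotics=period 2, ML=period 3, Calculus=period 1, Econ=period 2, OS=period 3, Algebra=period 2.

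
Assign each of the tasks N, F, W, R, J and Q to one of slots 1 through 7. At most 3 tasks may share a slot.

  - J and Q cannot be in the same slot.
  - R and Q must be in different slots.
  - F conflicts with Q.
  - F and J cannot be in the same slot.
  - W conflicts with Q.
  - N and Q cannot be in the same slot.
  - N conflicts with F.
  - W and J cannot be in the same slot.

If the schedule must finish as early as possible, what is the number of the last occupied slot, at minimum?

With at most 3 per slot and 6 tasks, at least 2 slots are needed.
Could 2 slots be enough, i.e. nothing placed later than 2? No: N, F and Q must all be in different slots (N/F can't share; N/Q can't share; F/Q can't share), but only 2 slots are available: 3 tasks can't fit in 2 distinct slots.
So 2 slots is not enough.
3 works (last occupied slot: 3): for example Q -> 3, N -> 1, F -> 2, R -> 1, J -> 1, W -> 2.

slot 3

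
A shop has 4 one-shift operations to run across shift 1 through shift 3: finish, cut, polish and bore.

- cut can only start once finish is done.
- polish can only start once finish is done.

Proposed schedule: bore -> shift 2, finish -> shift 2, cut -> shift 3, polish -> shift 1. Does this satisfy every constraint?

polish can only start once finish is done — violated.
cut can only start once finish is done — holds.

No. polish can only start once finish is done is not satisfied.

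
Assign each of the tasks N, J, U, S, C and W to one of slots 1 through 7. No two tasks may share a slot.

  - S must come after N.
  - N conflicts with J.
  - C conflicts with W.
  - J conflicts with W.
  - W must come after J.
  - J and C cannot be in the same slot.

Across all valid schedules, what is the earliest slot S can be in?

Precedence pushes S to at least 2.
S at 2 is achievable: W -> 4, S -> 2, J -> 3, N -> 1, C -> 6, U -> 5.

2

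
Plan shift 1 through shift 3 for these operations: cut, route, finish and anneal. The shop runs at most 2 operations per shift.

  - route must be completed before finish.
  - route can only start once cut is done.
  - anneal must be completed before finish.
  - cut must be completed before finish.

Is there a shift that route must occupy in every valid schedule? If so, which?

shift 2

Precedence pushes route to at least shift 2; downstream work caps route at shift 2.
So route is pinned to shift 2.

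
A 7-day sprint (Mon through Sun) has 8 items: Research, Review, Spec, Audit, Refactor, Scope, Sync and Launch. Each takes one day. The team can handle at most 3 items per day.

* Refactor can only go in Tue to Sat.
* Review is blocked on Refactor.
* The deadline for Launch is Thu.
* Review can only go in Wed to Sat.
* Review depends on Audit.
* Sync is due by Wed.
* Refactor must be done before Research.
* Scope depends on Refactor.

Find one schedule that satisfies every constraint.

Spec -> Tue, Refactor -> Tue, Scope -> Wed, Audit -> Mon, Review -> Wed, Sync -> Mon, Research -> Wed, Launch -> Mon

Checking: Refactor(Tue) before Scope(Wed); Refactor(Tue) before Research(Wed); Audit(Mon) before Review(Wed); Refactor(Tue) before Review(Wed); Review=Wed in [Wed,Sat]; Refactor=Tue in [Tue,Sat]; Sync=Mon in [Mon,Wed]; Launch=Mon in [Mon,Thu]; max 3 per day (cap 3).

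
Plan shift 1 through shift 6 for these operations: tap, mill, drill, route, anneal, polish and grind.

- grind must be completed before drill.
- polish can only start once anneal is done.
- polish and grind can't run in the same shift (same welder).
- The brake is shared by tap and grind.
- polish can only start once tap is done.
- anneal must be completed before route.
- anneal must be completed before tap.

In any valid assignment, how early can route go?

shift 2

Precedence pushes route to at least shift 2.
route at shift 2 is achievable: tap=shift 2, mill=shift 1, route=shift 2, polish=shift 3, drill=shift 2, anneal=shift 1, grind=shift 1.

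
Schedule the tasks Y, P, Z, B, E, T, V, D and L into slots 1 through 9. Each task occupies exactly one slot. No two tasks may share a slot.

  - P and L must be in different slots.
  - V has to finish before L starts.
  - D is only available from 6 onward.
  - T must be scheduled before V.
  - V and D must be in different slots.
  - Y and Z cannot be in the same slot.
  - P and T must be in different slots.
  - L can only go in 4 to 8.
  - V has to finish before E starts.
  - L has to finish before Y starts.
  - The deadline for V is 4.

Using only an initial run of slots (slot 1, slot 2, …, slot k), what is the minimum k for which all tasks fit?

9 slots

The precedence chain requires at least 4 distinct slots.
With at most 1 per slot and 9 tasks, at least 9 slots are needed.
D can't be placed before 6, so the schedule must run through at least slot 6.
9 works (last occupied slot: 9): for example P in 7; T in 1; E in 3; Y in 5; B in 9; L in 4; Z in 8; D in 6; V in 2.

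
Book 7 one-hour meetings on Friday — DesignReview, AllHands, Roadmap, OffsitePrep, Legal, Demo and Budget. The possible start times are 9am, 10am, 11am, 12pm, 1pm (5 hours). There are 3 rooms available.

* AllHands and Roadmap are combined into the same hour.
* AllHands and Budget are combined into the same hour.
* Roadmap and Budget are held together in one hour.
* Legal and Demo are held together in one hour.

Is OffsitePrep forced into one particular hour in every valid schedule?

OffsitePrep can be 9am (e.g. Roadmap in 10am, Demo in 11am, Legal in 11am, OffsitePrep in 9am, AllHands in 10am, DesignReview in 9am, Budget in 10am) or 10am (e.g. Roadmap=11am; Budget=11am; AllHands=11am; Demo=9am; OffsitePrep=10am; Legal=9am; DesignReview=9am).

No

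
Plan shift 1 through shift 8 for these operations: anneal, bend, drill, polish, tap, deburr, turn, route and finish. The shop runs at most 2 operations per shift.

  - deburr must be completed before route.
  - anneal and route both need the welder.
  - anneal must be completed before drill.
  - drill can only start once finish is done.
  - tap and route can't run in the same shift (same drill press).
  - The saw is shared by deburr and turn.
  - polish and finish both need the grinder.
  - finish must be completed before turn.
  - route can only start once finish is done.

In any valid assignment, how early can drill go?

Precedence pushes drill to at least shift 2.
drill at shift 2 is achievable: anneal=shift 1, drill=shift 2, deburr=shift 2, tap=shift 5, finish=shift 1, polish=shift 4, bend=shift 4, route=shift 3, turn=shift 3.

shift 2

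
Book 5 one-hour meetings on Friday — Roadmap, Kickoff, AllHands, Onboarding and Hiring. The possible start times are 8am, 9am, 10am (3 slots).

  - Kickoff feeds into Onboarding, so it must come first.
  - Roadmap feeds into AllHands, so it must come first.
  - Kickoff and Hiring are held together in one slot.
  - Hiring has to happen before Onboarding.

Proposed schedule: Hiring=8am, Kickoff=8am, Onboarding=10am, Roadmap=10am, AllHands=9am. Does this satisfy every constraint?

Kickoff and Hiring are held together in one slot — holds.
Kickoff feeds into Onboarding, so it must come first — holds.
Hiring has to happen before Onboarding — holds.
Roadmap feeds into AllHands, so it must come first — violated.

No. Roadmap feeds into AllHands, so it must come first is not satisfied.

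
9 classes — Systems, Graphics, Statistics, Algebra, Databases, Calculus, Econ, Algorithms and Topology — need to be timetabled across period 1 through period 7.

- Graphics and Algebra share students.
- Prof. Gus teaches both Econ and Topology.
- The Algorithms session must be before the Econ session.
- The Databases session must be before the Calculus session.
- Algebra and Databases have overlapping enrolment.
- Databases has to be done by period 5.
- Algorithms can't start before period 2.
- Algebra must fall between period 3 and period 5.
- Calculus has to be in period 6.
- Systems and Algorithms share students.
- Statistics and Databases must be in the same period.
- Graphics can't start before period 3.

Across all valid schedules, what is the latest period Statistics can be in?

period 5

Statistics must be in the same period as Databases, which can't be after period 5, so Statistics is at most period 5.
Statistics at period 5 is achievable: Databases in period 5; Topology in period 1; Econ in period 3; Calculus in period 6; Systems in period 1; Statistics in period 5; Algebra in period 3; Algorithms in period 2; Graphics in period 4.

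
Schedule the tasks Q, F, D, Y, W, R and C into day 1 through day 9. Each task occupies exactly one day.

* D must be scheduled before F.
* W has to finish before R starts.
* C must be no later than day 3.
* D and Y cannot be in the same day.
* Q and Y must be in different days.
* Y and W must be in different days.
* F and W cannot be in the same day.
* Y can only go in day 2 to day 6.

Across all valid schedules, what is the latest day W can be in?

Downstream work caps W at day 8.
W at day 8 is achievable: W=day 8, R=day 9, Q=day 1, F=day 2, D=day 1, Y=day 2, C=day 1.

day 8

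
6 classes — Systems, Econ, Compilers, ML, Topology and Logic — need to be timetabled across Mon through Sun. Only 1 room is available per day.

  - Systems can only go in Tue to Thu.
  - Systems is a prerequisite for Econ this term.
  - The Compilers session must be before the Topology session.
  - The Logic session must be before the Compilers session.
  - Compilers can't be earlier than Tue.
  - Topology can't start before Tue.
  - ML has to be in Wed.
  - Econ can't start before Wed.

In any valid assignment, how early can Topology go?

Topology is available from Tue; precedence pushes Topology to at least Wed.
Topology at Fri is achievable: Econ -> Sat, Systems -> Tue, Topology -> Fri, Logic -> Mon, ML -> Wed, Compilers -> Thu.
Nothing earlier works — the capacity limit rule out every day before Fri.

Fri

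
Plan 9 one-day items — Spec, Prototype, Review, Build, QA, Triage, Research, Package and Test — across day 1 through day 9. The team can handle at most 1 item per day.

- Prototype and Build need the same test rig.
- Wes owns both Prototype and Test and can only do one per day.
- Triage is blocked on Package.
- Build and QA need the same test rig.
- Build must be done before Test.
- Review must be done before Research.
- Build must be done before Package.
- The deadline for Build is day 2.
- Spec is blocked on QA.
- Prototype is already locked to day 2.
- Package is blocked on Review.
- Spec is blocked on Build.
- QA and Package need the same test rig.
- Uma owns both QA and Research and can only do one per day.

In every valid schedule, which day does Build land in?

Build's window is day 1–day 2.
Prototype is fixed at day 2, and Build can't share a day with Prototype.
So Build must be day 1.

day 1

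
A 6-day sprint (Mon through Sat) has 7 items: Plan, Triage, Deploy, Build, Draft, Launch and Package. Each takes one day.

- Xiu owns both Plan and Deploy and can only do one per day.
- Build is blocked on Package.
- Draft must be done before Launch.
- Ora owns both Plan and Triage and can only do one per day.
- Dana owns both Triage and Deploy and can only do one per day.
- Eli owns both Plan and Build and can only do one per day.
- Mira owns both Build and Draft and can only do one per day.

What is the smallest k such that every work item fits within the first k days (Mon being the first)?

3 days

The precedence chain requires at least 2 distinct days.
Could 2 days be enough, i.e. nothing placed later than Tue? No: Build must come after Package (at Mon or later) → {Tue}; Plan can't share with Build (Tue) → {Mon}; Triage can't share with Plan (Mon) → {Tue}; Deploy can't share with Plan (Mon) → {Tue}; Deploy can't share with Triage (Tue) → nothing is left.
So 2 days is not enough.
3 works (last occupied day: Wed): for example Package -> Mon, Build -> Tue, Draft -> Mon, Launch -> Tue, Triage -> Tue, Deploy -> Wed, Plan -> Mon.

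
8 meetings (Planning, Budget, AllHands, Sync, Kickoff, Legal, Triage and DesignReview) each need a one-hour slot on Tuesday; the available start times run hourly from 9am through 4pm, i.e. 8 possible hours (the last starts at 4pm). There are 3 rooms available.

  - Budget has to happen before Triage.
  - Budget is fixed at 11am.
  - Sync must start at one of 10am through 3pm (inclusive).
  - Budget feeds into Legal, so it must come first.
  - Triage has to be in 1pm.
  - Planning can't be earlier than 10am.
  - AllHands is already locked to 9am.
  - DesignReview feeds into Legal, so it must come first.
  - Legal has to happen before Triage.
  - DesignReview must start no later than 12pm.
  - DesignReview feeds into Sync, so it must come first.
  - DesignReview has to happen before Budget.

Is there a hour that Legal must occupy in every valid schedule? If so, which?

12pm

Budget is fixed at 11am and must come before Legal, so Legal is at least 12pm.
Triage is fixed at 1pm and must come after Legal, so Legal is at most 12pm.
So Legal must be 12pm.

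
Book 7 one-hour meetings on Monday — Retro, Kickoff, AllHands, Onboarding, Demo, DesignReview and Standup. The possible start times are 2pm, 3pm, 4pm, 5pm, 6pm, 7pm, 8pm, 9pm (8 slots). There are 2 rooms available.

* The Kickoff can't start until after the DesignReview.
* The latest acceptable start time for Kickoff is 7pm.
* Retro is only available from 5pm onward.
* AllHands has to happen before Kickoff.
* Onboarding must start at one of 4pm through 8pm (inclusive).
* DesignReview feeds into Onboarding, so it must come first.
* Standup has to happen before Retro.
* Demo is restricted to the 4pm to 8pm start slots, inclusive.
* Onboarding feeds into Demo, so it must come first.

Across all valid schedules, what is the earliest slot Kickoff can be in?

3pm

Precedence pushes Kickoff to at least 3pm; Kickoff's own window allows nothing later than 7pm.
Kickoff at 3pm is achievable: Onboarding in 4pm; Standup in 3pm; DesignReview in 2pm; AllHands in 2pm; Retro in 5pm; Kickoff in 3pm; Demo in 5pm.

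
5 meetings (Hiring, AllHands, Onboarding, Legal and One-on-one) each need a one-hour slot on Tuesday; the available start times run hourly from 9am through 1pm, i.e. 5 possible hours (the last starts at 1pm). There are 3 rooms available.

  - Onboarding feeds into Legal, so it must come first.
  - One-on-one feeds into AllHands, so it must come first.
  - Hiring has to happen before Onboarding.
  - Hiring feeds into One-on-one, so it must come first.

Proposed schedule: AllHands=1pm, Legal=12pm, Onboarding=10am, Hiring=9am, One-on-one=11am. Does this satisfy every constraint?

Valid

Onboarding feeds into Legal, so it must come first — holds.
Hiring has to happen before Onboarding — holds.
There are 3 rooms available — holds.
One-on-one feeds into AllHands, so it must come first — holds.
Hiring feeds into One-on-one, so it must come first — holds.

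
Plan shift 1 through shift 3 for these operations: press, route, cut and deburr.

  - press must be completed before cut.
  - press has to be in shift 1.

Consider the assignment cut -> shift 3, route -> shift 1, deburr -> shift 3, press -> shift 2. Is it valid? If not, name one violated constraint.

Invalid. press has to be in shift 1.

press must be completed before cut — holds.
press has to be in shift 1 — violated.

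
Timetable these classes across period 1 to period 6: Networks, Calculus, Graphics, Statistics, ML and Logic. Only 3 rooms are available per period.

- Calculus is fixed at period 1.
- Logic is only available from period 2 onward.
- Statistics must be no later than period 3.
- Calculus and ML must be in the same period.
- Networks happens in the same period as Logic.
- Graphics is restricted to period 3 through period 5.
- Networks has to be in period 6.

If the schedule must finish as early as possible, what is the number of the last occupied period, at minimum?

period 6

With at most 3 per period and 6 classes, at least 2 periods are needed.
Networks can't be placed before period 6, so the schedule must run through at least period 6.
6 works (last occupied period: period 6): for example Graphics=period 3, Networks=period 6, Calculus=period 1, Statistics=period 1, Logic=period 6, ML=period 1.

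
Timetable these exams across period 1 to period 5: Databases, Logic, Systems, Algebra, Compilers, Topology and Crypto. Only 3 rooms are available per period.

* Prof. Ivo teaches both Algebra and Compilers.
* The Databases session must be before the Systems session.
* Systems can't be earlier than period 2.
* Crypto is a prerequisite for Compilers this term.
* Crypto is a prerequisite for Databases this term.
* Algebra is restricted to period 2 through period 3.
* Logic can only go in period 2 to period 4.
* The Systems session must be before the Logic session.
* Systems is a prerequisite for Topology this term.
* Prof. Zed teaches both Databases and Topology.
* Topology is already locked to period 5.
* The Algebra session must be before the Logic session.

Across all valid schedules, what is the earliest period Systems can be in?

Systems is available from period 2; precedence pushes Systems to at least period 3; downstream work caps Systems at period 3.
Systems at period 3 is achievable: Databases=period 2, Systems=period 3, Topology=period 5, Compilers=period 3, Crypto=period 1, Algebra=period 2, Logic=period 4.

period 3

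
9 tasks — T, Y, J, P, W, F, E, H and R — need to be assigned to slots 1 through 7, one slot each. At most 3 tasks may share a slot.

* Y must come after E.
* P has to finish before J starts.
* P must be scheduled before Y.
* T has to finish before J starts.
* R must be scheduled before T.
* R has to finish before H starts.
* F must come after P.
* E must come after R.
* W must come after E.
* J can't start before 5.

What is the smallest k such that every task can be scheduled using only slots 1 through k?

The precedence chain requires at least 3 distinct slots.
With at most 3 per slot and 9 tasks, at least 3 slots are needed.
J can't be placed before 5, so the schedule must run through at least slot 5.
5 works (last occupied slot: 5): for example J -> 5; Y -> 3; H -> 3; R -> 1; F -> 2; W -> 3; P -> 1; E -> 2; T -> 2.

5 slots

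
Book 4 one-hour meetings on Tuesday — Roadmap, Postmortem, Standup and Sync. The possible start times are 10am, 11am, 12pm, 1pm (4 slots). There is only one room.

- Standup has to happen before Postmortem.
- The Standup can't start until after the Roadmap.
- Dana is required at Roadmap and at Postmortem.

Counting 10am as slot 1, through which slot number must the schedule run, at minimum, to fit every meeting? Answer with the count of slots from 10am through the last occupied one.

4

The precedence chain requires at least 3 distinct slots.
With at most 1 per slot and 4 meetings, at least 4 slots are needed.
4 works (last occupied slot: 1pm): for example Postmortem in 12pm; Standup in 11am; Roadmap in 10am; Sync in 1pm.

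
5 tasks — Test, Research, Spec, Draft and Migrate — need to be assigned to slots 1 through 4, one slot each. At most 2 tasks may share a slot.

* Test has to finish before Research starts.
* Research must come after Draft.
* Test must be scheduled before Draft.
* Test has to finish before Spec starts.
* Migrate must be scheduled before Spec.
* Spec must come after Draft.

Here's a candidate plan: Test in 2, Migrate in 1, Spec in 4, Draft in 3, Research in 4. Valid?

Yes

Research must come after Draft — holds.
Test must be scheduled before Draft — holds.
Migrate must be scheduled before Spec — holds.
Test has to finish before Research starts — holds.
At most 2 tasks may share a slot — holds.
Spec must come after Draft — holds.
Test has to finish before Spec starts — holds.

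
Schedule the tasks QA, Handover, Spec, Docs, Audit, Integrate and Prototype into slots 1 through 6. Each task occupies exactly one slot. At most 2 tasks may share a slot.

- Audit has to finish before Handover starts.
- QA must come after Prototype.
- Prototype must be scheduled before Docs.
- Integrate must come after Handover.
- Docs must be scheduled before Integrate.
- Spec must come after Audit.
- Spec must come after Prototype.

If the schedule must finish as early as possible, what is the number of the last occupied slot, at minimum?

The precedence chain requires at least 3 distinct slots.
With at most 2 per slot and 7 tasks, at least 4 slots are needed.
4 works (last occupied slot: 4): for example Integrate in 4; Spec in 2; Prototype in 1; Docs in 3; Audit in 1; QA in 3; Handover in 2.

slot 4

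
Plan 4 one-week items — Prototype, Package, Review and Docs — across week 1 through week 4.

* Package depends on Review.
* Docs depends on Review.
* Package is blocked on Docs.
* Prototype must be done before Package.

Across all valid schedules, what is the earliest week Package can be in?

Precedence pushes Package to at least week 3.
Package at week 3 is achievable: Docs in week 2; Review in week 1; Package in week 3; Prototype in week 1.

week 3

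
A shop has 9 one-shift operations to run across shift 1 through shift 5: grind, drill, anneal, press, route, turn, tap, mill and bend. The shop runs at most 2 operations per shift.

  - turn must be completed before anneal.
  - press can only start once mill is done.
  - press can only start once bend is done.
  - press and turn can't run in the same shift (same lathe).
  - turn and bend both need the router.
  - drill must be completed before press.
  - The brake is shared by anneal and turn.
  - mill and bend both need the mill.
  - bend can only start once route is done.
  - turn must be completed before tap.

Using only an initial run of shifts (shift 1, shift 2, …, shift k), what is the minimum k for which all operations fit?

The precedence chain requires at least 3 distinct shifts.
With at most 2 per shift and 9 operations, at least 5 shifts are needed.
5 works (last occupied shift: shift 5): for example drill=shift 2; mill=shift 1; grind=shift 3; tap=shift 5; turn=shift 4; press=shift 3; route=shift 1; anneal=shift 5; bend=shift 2.

5 shifts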